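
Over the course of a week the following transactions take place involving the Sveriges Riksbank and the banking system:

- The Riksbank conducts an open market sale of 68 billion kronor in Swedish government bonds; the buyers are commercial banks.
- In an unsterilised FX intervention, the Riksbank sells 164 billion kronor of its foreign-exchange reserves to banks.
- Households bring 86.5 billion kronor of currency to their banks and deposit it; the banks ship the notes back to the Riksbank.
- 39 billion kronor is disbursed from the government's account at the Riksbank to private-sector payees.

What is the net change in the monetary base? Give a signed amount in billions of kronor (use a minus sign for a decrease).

OMO sale (to banks) 68 billion kronor: Riksbank balance sheet contracts → −68B.
FX sale 164 billion kronor: Riksbank balance sheet contracts → −164B.
Currency deposit 86.5 billion kronor: just a shift between currency and reserves — both are base money → 0.
Government spending 39 billion kronor: a non-base liability converts back to reserves → +39B.
Net: −68 − 164 + 0 + 39 = -193 billion.

-193 billion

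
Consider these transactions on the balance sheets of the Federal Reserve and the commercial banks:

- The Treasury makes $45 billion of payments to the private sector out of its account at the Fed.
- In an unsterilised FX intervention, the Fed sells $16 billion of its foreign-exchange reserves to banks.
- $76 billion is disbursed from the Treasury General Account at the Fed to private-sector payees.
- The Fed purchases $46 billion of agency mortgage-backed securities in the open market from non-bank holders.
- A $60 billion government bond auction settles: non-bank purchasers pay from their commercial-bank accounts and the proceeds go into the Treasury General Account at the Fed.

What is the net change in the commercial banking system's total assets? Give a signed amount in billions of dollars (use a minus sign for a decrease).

Fed balance sheet:
  Assets:      Securities +$46B, Foreign assets −$16B
  Liabilities: Bank reserves +$91B, Government deposits −$61B
Commercial banking system:
  Assets:      Reserves at CB +$91B, Foreign assets +$16B
  Liabilities: Checkable deposits +$107B
Change in total bank assets = +$107 billion.

+$107 billion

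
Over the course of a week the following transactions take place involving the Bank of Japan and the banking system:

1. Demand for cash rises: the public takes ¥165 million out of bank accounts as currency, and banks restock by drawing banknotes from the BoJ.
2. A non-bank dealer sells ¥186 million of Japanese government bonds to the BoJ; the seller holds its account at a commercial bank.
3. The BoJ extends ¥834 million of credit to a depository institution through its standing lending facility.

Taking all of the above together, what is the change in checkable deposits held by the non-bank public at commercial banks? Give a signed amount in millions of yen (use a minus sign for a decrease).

BoJ balance sheet:
  Assets:      Securities +¥186M, Loans to banks +¥834M
  Liabilities: Bank reserves +¥855M, Currency in circulation +¥165M
Commercial banking system:
  Assets:      Reserves at CB +¥855M
  Liabilities: Checkable deposits +¥21M, Borrowings from CB +¥834M
So the change in checkable deposits held by the non-bank public at commercial banks is +¥21 million.

+¥21 million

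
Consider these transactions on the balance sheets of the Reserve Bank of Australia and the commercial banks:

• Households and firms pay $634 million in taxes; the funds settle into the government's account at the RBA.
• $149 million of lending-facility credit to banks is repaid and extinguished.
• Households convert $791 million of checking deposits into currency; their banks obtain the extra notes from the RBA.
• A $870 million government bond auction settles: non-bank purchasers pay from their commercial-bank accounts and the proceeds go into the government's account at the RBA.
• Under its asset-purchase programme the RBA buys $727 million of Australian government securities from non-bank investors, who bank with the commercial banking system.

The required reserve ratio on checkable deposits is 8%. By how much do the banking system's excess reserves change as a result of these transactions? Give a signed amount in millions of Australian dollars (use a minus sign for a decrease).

-$1591.56 million

Government account inflow $634 million: reserves −$634M, deposits −$634M.
Discount-window repayment $149 million: reserves −$149M, deposits 0.
Currency withdrawal $791 million: reserves −$791M, deposits −$791M.
Government account inflow $870 million: reserves −$870M, deposits −$870M.
Asset purchase (from non-banks) $727 million: reserves +$727M, deposits +$727M.
Totals: Δreserves = −$1717M, Δdeposits = −$1568M.
Δrequired reserves = 8% × −$1568M = −$125.44M.
Δexcess reserves = Δreserves − Δrequired = −$1717M − (−$125.44M) = -$1591.56 million.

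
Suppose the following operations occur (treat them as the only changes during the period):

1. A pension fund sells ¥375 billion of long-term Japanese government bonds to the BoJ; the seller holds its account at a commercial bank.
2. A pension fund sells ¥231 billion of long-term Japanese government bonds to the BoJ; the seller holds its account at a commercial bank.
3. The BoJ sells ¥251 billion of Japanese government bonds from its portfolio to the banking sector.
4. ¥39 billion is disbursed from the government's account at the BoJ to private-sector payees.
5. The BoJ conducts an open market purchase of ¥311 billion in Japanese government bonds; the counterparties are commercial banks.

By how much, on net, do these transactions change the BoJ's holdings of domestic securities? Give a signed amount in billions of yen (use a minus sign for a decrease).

+¥666 billion

Asset purchase (from non-banks) ¥375 billion: securities added to the BoJ's portfolio → +¥375B.
Asset purchase (from non-banks) ¥231 billion: securities added to the BoJ's portfolio → +¥231B.
OMO sale (to banks) ¥251 billion: securities removed from the BoJ's portfolio → −¥251B.
Government spending ¥39 billion: the BoJ's securities portfolio is untouched → 0.
OMO purchase (from banks) ¥311 billion: securities added to the BoJ's portfolio → +¥311B.
Net: 375 + 231 − 251 + 0 + 311 = +¥666 billion.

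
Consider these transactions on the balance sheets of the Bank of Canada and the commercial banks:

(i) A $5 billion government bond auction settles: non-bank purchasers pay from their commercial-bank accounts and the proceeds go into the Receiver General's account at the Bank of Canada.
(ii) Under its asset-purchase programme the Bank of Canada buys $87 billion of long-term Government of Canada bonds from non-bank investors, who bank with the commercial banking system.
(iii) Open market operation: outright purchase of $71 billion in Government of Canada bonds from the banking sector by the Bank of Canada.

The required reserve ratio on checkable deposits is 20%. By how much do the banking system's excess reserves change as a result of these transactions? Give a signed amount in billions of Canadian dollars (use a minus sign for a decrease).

+$136.6 billion

Government account inflow $5 billion: reserves −$5B, deposits −$5B.
Asset purchase (from non-banks) $87 billion: reserves +$87B, deposits +$87B.
OMO purchase (from banks) $71 billion: reserves +$71B, deposits 0.
Totals: Δreserves = +$153B, Δdeposits = +$82B.
Δrequired reserves = 20% × +$82B = +$16.4B.
Δexcess reserves = Δreserves − Δrequired = +$153B − (+$16.4B) = +$136.6 billion.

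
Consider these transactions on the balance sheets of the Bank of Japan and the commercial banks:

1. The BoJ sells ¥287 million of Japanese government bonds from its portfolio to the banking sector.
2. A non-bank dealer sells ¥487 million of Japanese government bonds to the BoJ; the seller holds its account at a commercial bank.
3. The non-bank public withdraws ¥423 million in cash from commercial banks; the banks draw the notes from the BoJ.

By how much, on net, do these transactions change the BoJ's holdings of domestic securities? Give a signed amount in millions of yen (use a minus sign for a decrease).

OMO sale (to banks) ¥287 million: securities removed from the BoJ's portfolio → −¥287M.
Asset purchase (from non-banks) ¥487 million: securities added to the BoJ's portfolio → +¥487M.
Currency withdrawal ¥423 million: the BoJ's securities portfolio is untouched → 0.
Net: −287 + 487 + 0 = +¥200 million.

+¥200 million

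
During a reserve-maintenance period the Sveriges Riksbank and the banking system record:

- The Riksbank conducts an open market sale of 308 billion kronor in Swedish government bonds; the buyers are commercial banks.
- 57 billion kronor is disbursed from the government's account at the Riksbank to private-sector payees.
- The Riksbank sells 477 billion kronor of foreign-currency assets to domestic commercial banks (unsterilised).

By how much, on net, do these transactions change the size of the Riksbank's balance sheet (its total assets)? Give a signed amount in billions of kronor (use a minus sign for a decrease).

-785 billion

OMO sale (to banks) 308 billion kronor: a Riksbank asset is shed → −308B.
Government spending 57 billion kronor: only the composition of liabilities changes → 0.
FX sale 477 billion kronor: a Riksbank asset is shed → −477B.
Net: −308 + 0 − 477 = -785 billion.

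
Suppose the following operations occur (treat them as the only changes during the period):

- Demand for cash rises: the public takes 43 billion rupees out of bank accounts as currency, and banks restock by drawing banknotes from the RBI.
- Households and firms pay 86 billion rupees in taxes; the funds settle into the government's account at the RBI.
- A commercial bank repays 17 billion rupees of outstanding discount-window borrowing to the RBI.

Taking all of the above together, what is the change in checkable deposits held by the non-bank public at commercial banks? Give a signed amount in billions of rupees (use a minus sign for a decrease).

-129 billion

RBI balance sheet:
  Assets:      Loans to banks −17B
  Liabilities: Bank reserves −146B, Currency in circulation +43B, Government deposits +86B
Commercial banking system:
  Assets:      Reserves at CB −146B
  Liabilities: Checkable deposits −129B, Borrowings from CB −17B
So the change in checkable deposits held by the non-bank public at commercial banks is -129 billion.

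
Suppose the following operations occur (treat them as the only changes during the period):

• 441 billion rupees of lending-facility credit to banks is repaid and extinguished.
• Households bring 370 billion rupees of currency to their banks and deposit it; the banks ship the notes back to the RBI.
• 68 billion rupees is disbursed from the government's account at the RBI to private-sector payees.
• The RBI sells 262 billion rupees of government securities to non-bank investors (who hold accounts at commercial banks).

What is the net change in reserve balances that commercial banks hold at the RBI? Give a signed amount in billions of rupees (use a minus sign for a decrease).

-265 billion

Discount-window repayment 441 billion rupees: repayment is debited from reserves → −441B.
Currency deposit 370 billion rupees: returned notes are swapped for reserve credit → +370B.
Government spending 68 billion rupees: government payments flow into bank reserve accounts → +68B.
Asset sale (to non-banks) 262 billion rupees: the non-bank buyers' banks settle from reserves → −262B.
Net: −441 + 370 + 68 − 262 = -265 billion.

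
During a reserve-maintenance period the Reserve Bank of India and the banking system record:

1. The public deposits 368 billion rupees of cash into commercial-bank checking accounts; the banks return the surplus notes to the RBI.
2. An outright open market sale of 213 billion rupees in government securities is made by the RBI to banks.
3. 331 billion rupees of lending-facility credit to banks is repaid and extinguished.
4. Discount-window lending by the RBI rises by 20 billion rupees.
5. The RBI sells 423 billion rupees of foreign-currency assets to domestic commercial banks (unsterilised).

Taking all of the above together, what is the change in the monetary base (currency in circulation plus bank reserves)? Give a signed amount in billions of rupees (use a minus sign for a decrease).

Currency deposit 368 billion rupees: just a shift between currency and reserves — both are base money → 0.
OMO sale (to banks) 213 billion rupees: RBI balance sheet contracts → −213B.
Discount-window repayment 331 billion rupees: RBI balance sheet contracts → −331B.
Discount-window loan 20 billion rupees: RBI balance sheet expands → +20B.
FX sale 423 billion rupees: RBI balance sheet contracts → −423B.
Net: 0 − 213 − 331 + 20 − 423 = -947 billion.

-947 billion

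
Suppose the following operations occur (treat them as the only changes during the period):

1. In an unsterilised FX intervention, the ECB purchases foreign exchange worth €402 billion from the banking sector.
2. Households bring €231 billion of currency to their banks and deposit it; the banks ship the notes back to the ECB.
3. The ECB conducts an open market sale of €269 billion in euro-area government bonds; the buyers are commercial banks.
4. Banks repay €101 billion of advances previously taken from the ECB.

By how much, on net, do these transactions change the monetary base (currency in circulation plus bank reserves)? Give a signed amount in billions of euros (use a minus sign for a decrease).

FX purchase €402 billion: ECB balance sheet expands → +€402B.
Currency deposit €231 billion: just a shift between currency and reserves — both are base money → 0.
OMO sale (to banks) €269 billion: ECB balance sheet contracts → −€269B.
Discount-window repayment €101 billion: ECB balance sheet contracts → −€101B.
Net: 402 + 0 − 269 − 101 = +€32 billion.

+€32 billion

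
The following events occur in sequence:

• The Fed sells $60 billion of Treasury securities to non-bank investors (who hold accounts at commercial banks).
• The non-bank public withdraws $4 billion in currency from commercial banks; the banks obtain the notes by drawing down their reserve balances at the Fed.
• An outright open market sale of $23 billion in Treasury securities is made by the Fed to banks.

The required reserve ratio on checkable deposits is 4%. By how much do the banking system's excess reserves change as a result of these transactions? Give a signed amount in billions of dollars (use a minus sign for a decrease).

-$84.44 billion

Asset sale (to non-banks) $60 billion: reserves −$60B, deposits −$60B.
Currency withdrawal $4 billion: reserves −$4B, deposits −$4B.
OMO sale (to banks) $23 billion: reserves −$23B, deposits 0.
Totals: Δreserves = −$87B, Δdeposits = −$64B.
Δrequired reserves = 4% × −$64B = −$2.56B.
Δexcess reserves = Δreserves − Δrequired = −$87B − (−$2.56B) = -$84.44 billion.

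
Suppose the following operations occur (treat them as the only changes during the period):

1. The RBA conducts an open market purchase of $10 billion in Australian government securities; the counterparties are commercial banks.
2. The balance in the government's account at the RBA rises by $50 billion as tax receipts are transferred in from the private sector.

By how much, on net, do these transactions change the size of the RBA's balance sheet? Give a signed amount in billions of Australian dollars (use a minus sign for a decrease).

+$10 billion

OMO purchase (from banks) $10 billion: an RBA asset is acquired → +$10B.
Government account inflow $50 billion: only the composition of liabilities changes → 0.
Net: 10 + 0 = +$10 billion.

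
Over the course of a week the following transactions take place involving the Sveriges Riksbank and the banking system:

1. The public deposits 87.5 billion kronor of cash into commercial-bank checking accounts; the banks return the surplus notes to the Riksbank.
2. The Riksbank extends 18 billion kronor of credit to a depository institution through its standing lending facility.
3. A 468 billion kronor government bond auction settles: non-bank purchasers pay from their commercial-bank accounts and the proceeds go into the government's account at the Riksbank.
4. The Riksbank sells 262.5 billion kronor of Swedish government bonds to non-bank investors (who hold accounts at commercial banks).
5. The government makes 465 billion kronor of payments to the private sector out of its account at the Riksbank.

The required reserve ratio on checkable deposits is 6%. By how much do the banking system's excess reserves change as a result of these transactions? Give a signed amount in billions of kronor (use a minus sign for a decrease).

-149.32 billion

Currency deposit 87.5 billion kronor: reserves +87.5B, deposits +87.5B.
Discount-window loan 18 billion kronor: reserves +18B, deposits 0.
Government account inflow 468 billion kronor: reserves −468B, deposits −468B.
Asset sale (to non-banks) 262.5 billion kronor: reserves −262.5B, deposits −262.5B.
Government spending 465 billion kronor: reserves +465B, deposits +465B.
Totals: Δreserves = −160B, Δdeposits = −178B.
Δrequired reserves = 6% × −178B = −10.68B.
Δexcess reserves = Δreserves − Δrequired = −160B − (−10.68B) = -149.32 billion.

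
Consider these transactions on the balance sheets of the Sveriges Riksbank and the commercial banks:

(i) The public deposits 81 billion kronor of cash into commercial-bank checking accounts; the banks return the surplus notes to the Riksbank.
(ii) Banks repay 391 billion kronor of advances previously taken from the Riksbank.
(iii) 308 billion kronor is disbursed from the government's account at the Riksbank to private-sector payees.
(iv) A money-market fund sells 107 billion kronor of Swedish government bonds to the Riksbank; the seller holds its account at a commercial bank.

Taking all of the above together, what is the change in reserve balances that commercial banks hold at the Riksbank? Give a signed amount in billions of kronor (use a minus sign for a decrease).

+105 billion

Riksbank balance sheet:
  Assets:      Securities +107B, Loans to banks −391B
  Liabilities: Bank reserves +105B, Currency in circulation −81B, Government deposits −308B
So the change in reserve balances that commercial banks hold at the Riksbank is +105 billion.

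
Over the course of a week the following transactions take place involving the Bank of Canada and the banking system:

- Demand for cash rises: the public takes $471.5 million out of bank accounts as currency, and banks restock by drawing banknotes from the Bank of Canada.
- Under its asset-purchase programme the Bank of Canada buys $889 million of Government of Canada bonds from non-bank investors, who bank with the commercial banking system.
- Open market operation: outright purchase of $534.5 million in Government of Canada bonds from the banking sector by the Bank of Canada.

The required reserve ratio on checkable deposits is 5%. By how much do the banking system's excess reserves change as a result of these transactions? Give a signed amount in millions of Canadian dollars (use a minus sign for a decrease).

+$931.125 million

Currency withdrawal $471.5 million: reserves −$471.5M, deposits −$471.5M.
Asset purchase (from non-banks) $889 million: reserves +$889M, deposits +$889M.
OMO purchase (from banks) $534.5 million: reserves +$534.5M, deposits 0.
Totals: Δreserves = +$952M, Δdeposits = +$417.5M.
Δrequired reserves = 5% × +$417.5M = +$20.875M.
Δexcess reserves = Δreserves − Δrequired = +$952M − (+$20.875M) = +$931.125 million.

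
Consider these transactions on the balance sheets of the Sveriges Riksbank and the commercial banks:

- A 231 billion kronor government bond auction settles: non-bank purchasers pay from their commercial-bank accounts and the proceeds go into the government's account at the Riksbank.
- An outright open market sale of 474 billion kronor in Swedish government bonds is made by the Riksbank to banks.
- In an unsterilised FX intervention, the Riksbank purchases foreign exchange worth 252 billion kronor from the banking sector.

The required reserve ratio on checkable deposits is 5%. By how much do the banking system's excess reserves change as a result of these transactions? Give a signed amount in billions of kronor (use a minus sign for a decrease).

-441.45 billion

Government account inflow 231 billion kronor: reserves −231B, deposits −231B.
OMO sale (to banks) 474 billion kronor: reserves −474B, deposits 0.
FX purchase 252 billion kronor: reserves +252B, deposits 0.
Totals: Δreserves = −453B, Δdeposits = −231B.
Δrequired reserves = 5% × −231B = −11.55B.
Δexcess reserves = Δreserves − Δrequired = −453B − (−11.55B) = -441.45 billion.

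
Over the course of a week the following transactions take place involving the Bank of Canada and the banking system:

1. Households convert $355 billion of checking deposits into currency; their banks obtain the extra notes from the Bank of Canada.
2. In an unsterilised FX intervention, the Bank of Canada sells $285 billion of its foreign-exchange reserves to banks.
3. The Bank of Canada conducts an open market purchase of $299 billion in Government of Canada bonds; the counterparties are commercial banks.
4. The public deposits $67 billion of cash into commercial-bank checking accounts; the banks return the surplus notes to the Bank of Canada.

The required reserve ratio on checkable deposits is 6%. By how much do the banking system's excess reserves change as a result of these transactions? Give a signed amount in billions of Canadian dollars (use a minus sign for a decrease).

Currency withdrawal $355 billion: reserves −$355B, deposits −$355B.
FX sale $285 billion: reserves −$285B, deposits 0.
OMO purchase (from banks) $299 billion: reserves +$299B, deposits 0.
Currency deposit $67 billion: reserves +$67B, deposits +$67B.
Totals: Δreserves = −$274B, Δdeposits = −$288B.
Δrequired reserves = 6% × −$288B = −$17.28B.
Δexcess reserves = Δreserves − Δrequired = −$274B − (−$17.28B) = -$256.72 billion.

-$256.72 billion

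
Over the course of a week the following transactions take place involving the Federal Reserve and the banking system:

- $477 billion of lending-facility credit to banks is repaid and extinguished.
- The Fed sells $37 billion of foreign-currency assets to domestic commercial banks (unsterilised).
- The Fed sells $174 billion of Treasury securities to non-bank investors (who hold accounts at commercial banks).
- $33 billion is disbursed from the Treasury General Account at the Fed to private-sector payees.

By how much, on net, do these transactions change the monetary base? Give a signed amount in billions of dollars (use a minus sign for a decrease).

-$655 billion

Fed balance sheet:
  Assets:      Securities −$174B, Loans to banks −$477B, Foreign assets −$37B
  Liabilities: Bank reserves −$655B, Government deposits −$33B
Commercial banking system:
  Assets:      Reserves at CB −$655B, Foreign assets +$37B
  Liabilities: Checkable deposits −$141B, Borrowings from CB −$477B
Monetary base = currency + reserves: 0 + (−$655B) = -$655 billion.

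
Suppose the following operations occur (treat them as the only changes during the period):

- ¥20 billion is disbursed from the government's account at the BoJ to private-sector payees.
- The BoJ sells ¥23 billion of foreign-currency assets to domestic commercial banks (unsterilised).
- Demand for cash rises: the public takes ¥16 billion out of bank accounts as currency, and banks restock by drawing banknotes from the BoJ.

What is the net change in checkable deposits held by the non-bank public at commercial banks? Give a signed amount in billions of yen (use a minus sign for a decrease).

+¥4 billion

BoJ balance sheet:
  Assets:      Foreign assets −¥23B
  Liabilities: Bank reserves −¥19B, Currency in circulation +¥16B, Government deposits −¥20B
Commercial banking system:
  Assets:      Reserves at CB −¥19B, Foreign assets +¥23B
  Liabilities: Checkable deposits +¥4B
So the change in checkable deposits held by the non-bank public at commercial banks is +¥4 billion.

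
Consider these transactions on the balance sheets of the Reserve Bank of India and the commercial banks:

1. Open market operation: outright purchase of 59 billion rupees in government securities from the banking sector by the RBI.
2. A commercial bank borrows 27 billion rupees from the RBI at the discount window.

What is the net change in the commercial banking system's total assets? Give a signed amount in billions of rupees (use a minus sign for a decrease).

OMO purchase (from banks) 59 billion rupees: just an asset swap on bank balance sheets → 0.
Discount-window loan 27 billion rupees: bank balance sheets expand → +27B.
Net: 0 + 27 = +27 billion.

+27 billion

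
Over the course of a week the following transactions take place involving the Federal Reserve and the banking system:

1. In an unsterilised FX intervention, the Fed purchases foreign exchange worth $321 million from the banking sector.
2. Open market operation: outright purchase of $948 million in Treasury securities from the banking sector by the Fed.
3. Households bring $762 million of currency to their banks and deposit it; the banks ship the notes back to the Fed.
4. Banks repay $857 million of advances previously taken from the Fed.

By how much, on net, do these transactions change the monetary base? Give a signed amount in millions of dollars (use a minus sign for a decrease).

+$412 million

Fed balance sheet:
  Assets:      Securities +$948M, Loans to banks −$857M, Foreign assets +$321M
  Liabilities: Bank reserves +$1174M, Currency in circulation −$762M
Commercial banking system:
  Assets:      Reserves at CB +$1174M, Securities −$948M, Foreign assets −$321M
  Liabilities: Checkable deposits +$762M, Borrowings from CB −$857M
Monetary base = currency + reserves: −$762M + (+$1174M) = +$412 million.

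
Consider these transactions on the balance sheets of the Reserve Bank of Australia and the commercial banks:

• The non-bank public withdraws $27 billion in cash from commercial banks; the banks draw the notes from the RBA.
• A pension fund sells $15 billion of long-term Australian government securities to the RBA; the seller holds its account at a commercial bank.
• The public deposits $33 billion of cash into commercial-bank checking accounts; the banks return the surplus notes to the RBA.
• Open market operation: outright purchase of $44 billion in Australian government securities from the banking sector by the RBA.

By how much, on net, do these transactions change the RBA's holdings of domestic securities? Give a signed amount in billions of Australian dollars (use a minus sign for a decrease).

RBA balance sheet:
  Assets:      Securities +$59B
  Liabilities: Bank reserves +$65B, Currency in circulation −$6B
So the change in the RBA's holdings of domestic securities is +$59 billion.

+$59 billion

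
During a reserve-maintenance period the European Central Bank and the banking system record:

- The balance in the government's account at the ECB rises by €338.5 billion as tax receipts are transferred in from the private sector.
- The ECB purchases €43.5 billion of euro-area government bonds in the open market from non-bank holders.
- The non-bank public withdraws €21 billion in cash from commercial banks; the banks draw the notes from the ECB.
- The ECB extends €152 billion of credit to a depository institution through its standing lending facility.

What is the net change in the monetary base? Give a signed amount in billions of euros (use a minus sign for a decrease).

Government account inflow €338.5 billion: reserves shift to a non-base liability → −€338.5B.
Asset purchase (from non-banks) €43.5 billion: ECB balance sheet expands → +€43.5B.
Currency withdrawal €21 billion: just a shift between currency and reserves — both are base money → 0.
Discount-window loan €152 billion: ECB balance sheet expands → +€152B.
Net: −338.5 + 43.5 + 0 + 152 = -€143 billion.

-€143 billion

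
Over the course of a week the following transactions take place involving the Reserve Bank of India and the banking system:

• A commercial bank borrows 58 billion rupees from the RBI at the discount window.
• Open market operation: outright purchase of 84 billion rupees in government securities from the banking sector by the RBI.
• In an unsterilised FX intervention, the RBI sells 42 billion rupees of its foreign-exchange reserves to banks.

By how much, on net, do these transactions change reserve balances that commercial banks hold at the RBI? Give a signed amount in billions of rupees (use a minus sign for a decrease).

+100 billion

Discount-window loan 58 billion rupees: the loan is credited to the bank's reserve account → +58B.
OMO purchase (from banks) 84 billion rupees: the RBI pays by crediting reserve accounts → +84B.
FX sale 42 billion rupees: the buying banks pay out of their reserve balances → −42B.
Net: 58 + 84 − 42 = +100 billion.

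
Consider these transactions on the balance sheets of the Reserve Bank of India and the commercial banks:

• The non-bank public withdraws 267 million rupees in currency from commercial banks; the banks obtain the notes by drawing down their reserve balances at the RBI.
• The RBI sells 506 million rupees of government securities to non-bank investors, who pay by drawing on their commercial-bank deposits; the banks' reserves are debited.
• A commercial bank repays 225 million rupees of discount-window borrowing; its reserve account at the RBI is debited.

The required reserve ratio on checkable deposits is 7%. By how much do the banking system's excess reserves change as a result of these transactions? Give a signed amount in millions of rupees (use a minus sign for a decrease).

Currency withdrawal 267 million rupees: reserves −267M, deposits −267M.
Asset sale (to non-banks) 506 million rupees: reserves −506M, deposits −506M.
Discount-window repayment 225 million rupees: reserves −225M, deposits 0.
Totals: Δreserves = −998M, Δdeposits = −773M.
Δrequired reserves = 7% × −773M = −54.11M.
Δexcess reserves = Δreserves − Δrequired = −998M − (−54.11M) = -943.89 million.

-943.89 million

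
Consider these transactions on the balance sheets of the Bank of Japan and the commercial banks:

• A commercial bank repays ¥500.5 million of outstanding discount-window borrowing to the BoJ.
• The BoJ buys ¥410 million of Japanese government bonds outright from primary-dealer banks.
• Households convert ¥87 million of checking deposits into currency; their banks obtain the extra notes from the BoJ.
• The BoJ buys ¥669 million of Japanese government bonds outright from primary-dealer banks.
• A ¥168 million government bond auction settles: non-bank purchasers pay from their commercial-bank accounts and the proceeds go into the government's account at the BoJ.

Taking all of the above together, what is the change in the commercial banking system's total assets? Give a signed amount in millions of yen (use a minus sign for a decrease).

Discount-window repayment ¥500.5 million: bank balance sheets shrink → −¥500.5M.
OMO purchase (from banks) ¥410 million: just an asset swap on bank balance sheets → 0.
Currency withdrawal ¥87 million: bank balance sheets shrink → −¥87M.
OMO purchase (from banks) ¥669 million: just an asset swap on bank balance sheets → 0.
Government account inflow ¥168 million: bank balance sheets shrink → −¥168M.
Net: −500.5 + 0 − 87 + 0 − 168 = -¥755.5 million.

-¥755.5 million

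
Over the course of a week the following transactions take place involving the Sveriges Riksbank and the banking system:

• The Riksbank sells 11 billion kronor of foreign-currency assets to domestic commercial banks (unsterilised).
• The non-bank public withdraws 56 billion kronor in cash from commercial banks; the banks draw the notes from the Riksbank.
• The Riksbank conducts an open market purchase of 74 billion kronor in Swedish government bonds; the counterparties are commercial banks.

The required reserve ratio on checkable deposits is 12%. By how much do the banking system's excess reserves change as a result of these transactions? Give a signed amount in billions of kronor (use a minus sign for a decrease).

FX sale 11 billion kronor: reserves −11B, deposits 0.
Currency withdrawal 56 billion kronor: reserves −56B, deposits −56B.
OMO purchase (from banks) 74 billion kronor: reserves +74B, deposits 0.
Totals: Δreserves = +7B, Δdeposits = −56B.
Δrequired reserves = 12% × −56B = −6.72B.
Δexcess reserves = Δreserves − Δrequired = +7B − (−6.72B) = +13.72 billion.

+13.72 billion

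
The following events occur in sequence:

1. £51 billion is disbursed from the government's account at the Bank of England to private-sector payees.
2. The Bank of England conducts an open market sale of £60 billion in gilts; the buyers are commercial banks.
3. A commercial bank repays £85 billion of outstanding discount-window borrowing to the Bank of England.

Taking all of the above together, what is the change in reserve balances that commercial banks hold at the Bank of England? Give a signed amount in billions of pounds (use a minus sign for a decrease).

-£94 billion

Government spending £51 billion: government payments flow into bank reserve accounts → +£51B.
OMO sale (to banks) £60 billion: the buying banks pay out of their reserve balances → −£60B.
Discount-window repayment £85 billion: repayment is debited from reserves → −£85B.
Net: 51 − 60 − 85 = -£94 billion.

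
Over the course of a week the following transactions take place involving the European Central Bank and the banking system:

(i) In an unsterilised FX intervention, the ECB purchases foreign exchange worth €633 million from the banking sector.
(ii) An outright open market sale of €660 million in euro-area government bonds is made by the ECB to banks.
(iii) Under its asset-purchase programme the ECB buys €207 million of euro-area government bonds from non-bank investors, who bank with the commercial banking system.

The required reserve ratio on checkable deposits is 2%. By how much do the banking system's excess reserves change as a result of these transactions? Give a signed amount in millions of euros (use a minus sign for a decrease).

FX purchase €633 million: reserves +€633M, deposits 0.
OMO sale (to banks) €660 million: reserves −€660M, deposits 0.
Asset purchase (from non-banks) €207 million: reserves +€207M, deposits +€207M.
Totals: Δreserves = +€180M, Δdeposits = +€207M.
Δrequired reserves = 2% × +€207M = +€4.14M.
Δexcess reserves = Δreserves − Δrequired = +€180M − (+€4.14M) = +€175.86 million.

+€175.86 million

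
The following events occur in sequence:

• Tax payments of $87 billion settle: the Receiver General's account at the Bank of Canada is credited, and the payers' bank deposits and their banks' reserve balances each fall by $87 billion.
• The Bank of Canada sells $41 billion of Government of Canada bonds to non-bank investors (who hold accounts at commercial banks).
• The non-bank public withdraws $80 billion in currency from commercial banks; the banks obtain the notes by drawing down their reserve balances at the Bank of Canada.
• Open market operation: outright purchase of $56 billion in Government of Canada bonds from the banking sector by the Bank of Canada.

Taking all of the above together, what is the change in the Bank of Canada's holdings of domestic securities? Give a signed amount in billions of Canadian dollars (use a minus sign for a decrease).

Government account inflow $87 billion: the Bank of Canada's securities portfolio is untouched → 0.
Asset sale (to non-banks) $41 billion: securities removed from the Bank of Canada's portfolio → −$41B.
Currency withdrawal $80 billion: the Bank of Canada's securities portfolio is untouched → 0.
OMO purchase (from banks) $56 billion: securities added to the Bank of Canada's portfolio → +$56B.
Net: 0 − 41 + 0 + 56 = +$15 billion.

+$15 billion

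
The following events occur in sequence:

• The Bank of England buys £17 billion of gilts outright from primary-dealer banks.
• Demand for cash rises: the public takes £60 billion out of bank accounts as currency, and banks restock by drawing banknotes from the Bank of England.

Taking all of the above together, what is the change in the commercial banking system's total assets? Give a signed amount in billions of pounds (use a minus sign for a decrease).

-£60 billion

OMO purchase (from banks) £17 billion: just an asset swap on bank balance sheets → 0.
Currency withdrawal £60 billion: bank balance sheets shrink → −£60B.
Net: 0 − 60 = -£60 billion.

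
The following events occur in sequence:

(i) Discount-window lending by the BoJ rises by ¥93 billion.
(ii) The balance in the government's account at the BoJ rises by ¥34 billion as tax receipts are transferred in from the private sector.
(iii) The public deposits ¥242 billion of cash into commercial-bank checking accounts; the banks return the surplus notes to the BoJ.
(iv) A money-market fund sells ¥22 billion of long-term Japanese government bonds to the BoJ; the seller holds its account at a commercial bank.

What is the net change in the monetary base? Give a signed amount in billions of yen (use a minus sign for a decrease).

Discount-window loan ¥93 billion: BoJ balance sheet expands → +¥93B.
Government account inflow ¥34 billion: reserves shift to a non-base liability → −¥34B.
Currency deposit ¥242 billion: just a shift between currency and reserves — both are base money → 0.
Asset purchase (from non-banks) ¥22 billion: BoJ balance sheet expands → +¥22B.
Net: 93 − 34 + 0 + 22 = +¥81 billion.

+¥81 billion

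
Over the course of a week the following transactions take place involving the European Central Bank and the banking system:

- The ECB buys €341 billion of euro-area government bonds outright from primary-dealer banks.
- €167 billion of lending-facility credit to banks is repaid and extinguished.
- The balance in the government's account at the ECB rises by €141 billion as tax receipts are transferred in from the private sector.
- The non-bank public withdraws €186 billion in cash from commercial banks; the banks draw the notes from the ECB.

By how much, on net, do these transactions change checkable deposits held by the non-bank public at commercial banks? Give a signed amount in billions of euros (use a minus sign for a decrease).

-€327 billion

OMO purchase (from banks) €341 billion: the counterparty is a bank, so public deposits are unchanged → 0.
Discount-window repayment €167 billion: the counterparty is a bank, so public deposits are unchanged → 0.
Government account inflow €141 billion: non-bank counterparties' bank balances fall → −€141B.
Currency withdrawal €186 billion: non-bank counterparties' bank balances fall → −€186B.
Net: 0 + 0 − 141 − 186 = -€327 billion.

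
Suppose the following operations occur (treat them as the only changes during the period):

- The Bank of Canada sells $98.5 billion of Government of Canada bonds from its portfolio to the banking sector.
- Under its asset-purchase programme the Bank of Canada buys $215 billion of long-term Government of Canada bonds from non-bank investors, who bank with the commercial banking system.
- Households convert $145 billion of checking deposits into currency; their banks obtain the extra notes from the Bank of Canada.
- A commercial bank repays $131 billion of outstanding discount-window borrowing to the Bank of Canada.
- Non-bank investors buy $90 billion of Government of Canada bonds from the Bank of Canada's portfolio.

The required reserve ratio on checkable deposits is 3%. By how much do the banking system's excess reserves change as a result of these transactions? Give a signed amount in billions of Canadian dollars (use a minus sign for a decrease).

-$248.9 billion

OMO sale (to banks) $98.5 billion: reserves −$98.5B, deposits 0.
Asset purchase (from non-banks) $215 billion: reserves +$215B, deposits +$215B.
Currency withdrawal $145 billion: reserves −$145B, deposits −$145B.
Discount-window repayment $131 billion: reserves −$131B, deposits 0.
Asset sale (to non-banks) $90 billion: reserves −$90B, deposits −$90B.
Totals: Δreserves = −$249.5B, Δdeposits = −$20B.
Δrequired reserves = 3% × −$20B = −$0.6B.
Δexcess reserves = Δreserves − Δrequired = −$249.5B − (−$0.6B) = -$248.9 billion.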